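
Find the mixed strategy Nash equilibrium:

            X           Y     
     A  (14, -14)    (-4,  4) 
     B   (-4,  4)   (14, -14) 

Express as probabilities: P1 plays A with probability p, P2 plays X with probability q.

p = 0.5, q = 0.5

Work:
Find probabilities that make opponent indifferent:
P2 chooses q to make P1 indifferent between A and B
P1 chooses p to make P2 indifferent between X and Y
Mixed NE: P1 plays (A: 0.5, B: 0.5), P2 plays (X: 0.5, Y: 0.5)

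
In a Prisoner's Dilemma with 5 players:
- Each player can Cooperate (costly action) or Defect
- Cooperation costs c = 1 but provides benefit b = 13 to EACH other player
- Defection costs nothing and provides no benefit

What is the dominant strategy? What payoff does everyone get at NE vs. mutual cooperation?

Dominant: Defect; NE payoff = 0; Coop payoff = 51

Work:
Defect dominates (saves cost c = 1, benefit to others is external)
NE: All defect → everyone gets 0
If all cooperate: each receives (4)×13 - 1 = 51
Social dilemma: 51 > 0 but NE gives 0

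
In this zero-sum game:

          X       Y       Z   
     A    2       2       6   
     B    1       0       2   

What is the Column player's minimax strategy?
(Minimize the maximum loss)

Column should play X or Y (all achieve the minimum), value = 2

Work:
Column player minimizes Row's maximum payoff:
Column X: max payoff to Row = 2
Column Y: max payoff to Row = 2
Column Z: max payoff to Row = 6
Minimum is 2, achieved by columns X, Y (tied).
Each of X or Y is a minimax strategy.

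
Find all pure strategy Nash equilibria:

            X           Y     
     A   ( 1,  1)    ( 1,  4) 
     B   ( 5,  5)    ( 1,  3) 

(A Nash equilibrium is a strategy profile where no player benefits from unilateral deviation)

Nash equilibrium: (A, Y), (B, X)

Work:
Best responses:
  P1 vs X: payoffs [1, 5] → best response B (payoff 5)
  P1 vs Y: payoffs [1, 1] → best response A/B (payoff 1)
  P2 vs A: payoffs [1, 4] → best response Y (payoff 4)
  P2 vs B: payoffs [5, 3] → best response X (payoff 5)
Mutual best responses: (A,Y), (B,X) → Nash equilibria.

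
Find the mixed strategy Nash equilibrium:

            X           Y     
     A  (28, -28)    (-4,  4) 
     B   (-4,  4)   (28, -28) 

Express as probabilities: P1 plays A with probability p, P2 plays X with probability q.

p = 0.5, q = 0.5

Work:
Find probabilities that make opponent indifferent:
P2 chooses q to make P1 indifferent between A and B
P1 chooses p to make P2 indifferent between X and Y
Mixed NE: P1 plays (A: 0.5, B: 0.5), P2 plays (X: 0.5, Y: 0.5)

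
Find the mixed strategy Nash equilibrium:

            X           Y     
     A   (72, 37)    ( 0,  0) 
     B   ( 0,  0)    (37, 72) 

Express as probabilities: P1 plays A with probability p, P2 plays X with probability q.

p = 0.6606, q = 0.3394

Work:
Find probabilities that make opponent indifferent:
P2 chooses q to make P1 indifferent between A and B
P1 chooses p to make P2 indifferent between X and Y
Mixed NE: P1 plays (A: 0.6606, B: 0.3394), P2 plays (X: 0.3394, Y: 0.6606)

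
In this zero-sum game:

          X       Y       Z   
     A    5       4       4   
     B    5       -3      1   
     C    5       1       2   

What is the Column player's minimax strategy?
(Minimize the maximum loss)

Column should play Y or Z (all achieve the minimum), value = 4

Work:
Column player minimizes Row's maximum payoff:
Column X: max payoff to Row = 5
Column Y: max payoff to Row = 4
Column Z: max payoff to Row = 4
Minimum is 4, achieved by columns Y, Z (tied).
Each of Y or Z is a minimax strategy.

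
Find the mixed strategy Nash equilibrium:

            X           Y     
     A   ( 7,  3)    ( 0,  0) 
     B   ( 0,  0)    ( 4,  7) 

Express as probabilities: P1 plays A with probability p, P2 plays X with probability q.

p = 0.7, q = 0.3636

Work:
Find probabilities that make opponent indifferent:
P2 chooses q to make P1 indifferent between A and B
P1 chooses p to make P2 indifferent between X and Y
Mixed NE: P1 plays (A: 0.7, B: 0.3), P2 plays (X: 0.3636, Y: 0.6364)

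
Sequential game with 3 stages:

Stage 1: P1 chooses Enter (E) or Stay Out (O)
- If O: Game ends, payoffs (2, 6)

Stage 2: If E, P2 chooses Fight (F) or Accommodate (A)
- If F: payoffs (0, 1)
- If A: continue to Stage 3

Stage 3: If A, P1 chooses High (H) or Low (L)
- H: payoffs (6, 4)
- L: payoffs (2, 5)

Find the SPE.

SPE: (E, A, H); Outcome (6, 4)

Work:
Stage 3: P1 chooses H (6 vs 2)
Stage 2: P2: F->1, A->4 (anticipating H). Choose A
Stage 1: P1: O->2, E->6 (anticipating A, H). Choose E
SPE path: E -> A -> H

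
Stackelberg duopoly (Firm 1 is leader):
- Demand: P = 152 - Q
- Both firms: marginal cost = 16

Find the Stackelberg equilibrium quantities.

q₁* (leader) = 68.0, q₂* (follower) = 34.0

Work:
Follower's reaction: q₂ = (a - c - q₁)/2
Leader substitutes: π₁ = q₁·(a - q₁ - (a-c-q₁)/2 - c)
FOC: q₁* = (152 - 16)/2 = 68.00
Then: q₂* = (152 - 16 - 68.0)/2 = 34.00
Leader has first-mover advantage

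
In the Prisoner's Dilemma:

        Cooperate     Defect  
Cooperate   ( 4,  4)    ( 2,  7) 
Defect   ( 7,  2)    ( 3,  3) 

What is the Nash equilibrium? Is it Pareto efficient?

(Defect, Defect) is NE; not Pareto efficient

Work:
Defect dominates Cooperate for both players:
If P2 cooperates: Defect (7) > Cooperate (4)
If P2 defects: Defect (3) > Cooperate (2)
NE: (Defect, Defect) with payoff (3, 3)
But (Cooperate, Cooperate) = (4, 4) Pareto dominates (3, 3)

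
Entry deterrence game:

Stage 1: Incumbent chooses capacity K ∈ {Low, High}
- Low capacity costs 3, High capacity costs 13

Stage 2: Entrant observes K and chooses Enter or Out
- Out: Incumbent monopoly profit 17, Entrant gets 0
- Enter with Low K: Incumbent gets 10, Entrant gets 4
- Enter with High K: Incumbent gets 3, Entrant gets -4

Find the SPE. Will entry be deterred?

SPE: (Low, Enter|Low, Out|High); Entry not deterred. Incumbent net profit = 7, Entrant gets 4

Work:
After Low K: Entrant enters (4 > 0)
After High K: Entrant stays out (-4 < 0)
Incumbent: Low → 10−3=7, High → 17−13=4
Incumbent chooses Low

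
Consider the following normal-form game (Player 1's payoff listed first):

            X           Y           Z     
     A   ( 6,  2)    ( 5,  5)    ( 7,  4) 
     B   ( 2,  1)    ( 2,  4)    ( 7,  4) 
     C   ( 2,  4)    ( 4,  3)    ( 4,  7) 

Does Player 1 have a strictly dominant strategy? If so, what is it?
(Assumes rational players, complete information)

No strictly dominant strategy exists for Player 1

Work:
A strategy strictly dominates another if it gives a strictly higher payoff against every opponent action. Compare each pair of P1's strategies column-by-column:
  A vs B: [6 vs 2, 5 vs 2, 7 vs 7] → A does not strictly dominate B (column Z: 7 ≤ 7)
  A vs C: [6 vs 2, 5 vs 4, 7 vs 4] → A strictly dominates C
  B vs A: [2 vs 6, 2 vs 5, 7 vs 7] → B does not strictly dominate A (column X: 2 ≤ 6)
  B vs C: [2 vs 2, 2 vs 4, 7 vs 4] → B does not strictly dominate C (column X: 2 ≤ 2)
  C vs A: [2 vs 6, 4 vs 5, 4 vs 7] → C does not strictly dominate A (column X: 2 ≤ 6)
  C vs B: [2 vs 2, 4 vs 2, 4 vs 7] → C does not strictly dominate B (column X: 2 ≤ 2)
No single strategy strictly dominates all others → no strictly dominant strategy.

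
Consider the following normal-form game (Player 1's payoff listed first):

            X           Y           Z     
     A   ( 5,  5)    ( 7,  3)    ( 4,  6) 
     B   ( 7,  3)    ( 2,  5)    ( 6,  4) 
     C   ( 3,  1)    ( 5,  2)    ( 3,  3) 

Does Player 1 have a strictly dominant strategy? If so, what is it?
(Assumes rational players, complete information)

No strictly dominant strategy exists for Player 1

Work:
A strategy strictly dominates another if it gives a strictly higher payoff against every opponent action. Compare each pair of P1's strategies column-by-column:
  A vs B: [5 vs 7, 7 vs 2, 4 vs 6] → A does not strictly dominate B (column X: 5 ≤ 7)
  A vs C: [5 vs 3, 7 vs 5, 4 vs 3] → A strictly dominates C
  B vs A: [7 vs 5, 2 vs 7, 6 vs 4] → B does not strictly dominate A (column Y: 2 ≤ 7)
  B vs C: [7 vs 3, 2 vs 5, 6 vs 3] → B does not strictly dominate C (column Y: 2 ≤ 5)
  C vs A: [3 vs 5, 5 vs 7, 3 vs 4] → C does not strictly dominate A (column X: 3 ≤ 5)
  C vs B: [3 vs 7, 5 vs 2, 3 vs 6] → C does not strictly dominate B (column X: 3 ≤ 7)
No single strategy strictly dominates all others → no strictly dominant strategy.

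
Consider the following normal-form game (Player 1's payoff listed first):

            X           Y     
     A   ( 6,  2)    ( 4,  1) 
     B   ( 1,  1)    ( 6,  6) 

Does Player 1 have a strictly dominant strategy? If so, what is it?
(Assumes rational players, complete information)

No strictly dominant strategy exists for Player 1

Work:
A strategy strictly dominates another if it gives a strictly higher payoff against every opponent action. Compare each pair of P1's strategies column-by-column:
  A vs B: [6 vs 1, 4 vs 6] → A does not strictly dominate B (column Y: 4 ≤ 6)
  B vs A: [1 vs 6, 6 vs 4] → B does not strictly dominate A (column X: 1 ≤ 6)
No single strategy strictly dominates all others → no strictly dominant strategy.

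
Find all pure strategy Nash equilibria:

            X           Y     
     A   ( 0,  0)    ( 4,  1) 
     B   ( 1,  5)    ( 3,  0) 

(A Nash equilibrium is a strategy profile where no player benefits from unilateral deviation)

Nash equilibrium: (A, Y), (B, X)

Work:
Best responses:
  P1 vs X: payoffs [0, 1] → best response B (payoff 1)
  P1 vs Y: payoffs [4, 3] → best response A (payoff 4)
  P2 vs A: payoffs [0, 1] → best response Y (payoff 1)
  P2 vs B: payoffs [5, 0] → best response X (payoff 5)
Mutual best responses: (A,Y), (B,X) → Nash equilibria.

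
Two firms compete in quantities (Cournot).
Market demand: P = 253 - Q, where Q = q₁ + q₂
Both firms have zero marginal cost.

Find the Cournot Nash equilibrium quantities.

q₁* = q₂* = 84.33; P* = 84.33

Work:
Profit: π_i = P·q_i = (a - q_i - q_j)·q_i
FOC: ∂π_i/∂q_i = a - 2q_i - q_j = 0
Reaction function: q_i = (253 - q_j)/2
Symmetry: q* = 253/3 = 84.33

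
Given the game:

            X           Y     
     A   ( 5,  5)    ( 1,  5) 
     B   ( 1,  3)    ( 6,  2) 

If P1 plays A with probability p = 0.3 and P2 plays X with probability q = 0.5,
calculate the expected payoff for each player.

E[P1] = 3.35, E[P2] = 3.25

Work:
E[P1] = p·q·π₁(A,X) + p·(1-q)·π₁(A,Y) + (1-p)·q·π₁(B,X) + (1-p)·(1-q)·π₁(B,Y)
= 0.3·0.5·5 + 0.3·0.5·1 + 0.7·0.5·1 + 0.7·0.5·6
= 3.35

E[P2] = 3.25 (similar calculation)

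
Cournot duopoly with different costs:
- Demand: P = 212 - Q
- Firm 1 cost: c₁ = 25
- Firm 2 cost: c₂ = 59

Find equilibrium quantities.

q₁* = 73.67, q₂* = 39.67

Work:
Reaction: q₁ = (212 - 25 - q₂)/2
Reaction: q₂ = (212 - 59 - q₁)/2
Solve simultaneously:
q₁* = (212 - 2×25 + 59)/3 = 73.67
q₂* = (212 - 2×59 + 25)/3 = 39.67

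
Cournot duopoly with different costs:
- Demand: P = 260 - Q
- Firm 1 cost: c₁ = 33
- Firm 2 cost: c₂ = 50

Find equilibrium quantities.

q₁* = 81.33, q₂* = 64.33

Work:
Reaction: q₁ = (260 - 33 - q₂)/2
Reaction: q₂ = (260 - 50 - q₁)/2
Solve simultaneously:
q₁* = (260 - 2×33 + 50)/3 = 81.33
q₂* = (260 - 2×50 + 33)/3 = 64.33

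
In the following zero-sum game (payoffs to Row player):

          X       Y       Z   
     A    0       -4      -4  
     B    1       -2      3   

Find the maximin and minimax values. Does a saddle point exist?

Maximin = -2, Minimax = -2, Saddle: True

Work:
Row minimums: [-4, -2] → maximin = -2
Column maximums: [1, -2, 3] → minimax = -2
Saddle point exists! Game value = -2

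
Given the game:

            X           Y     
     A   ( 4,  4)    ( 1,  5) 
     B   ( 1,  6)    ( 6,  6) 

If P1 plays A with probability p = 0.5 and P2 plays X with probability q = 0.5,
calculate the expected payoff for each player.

E[P1] = 3.0, E[P2] = 5.25

Work:
E[P1] = p·q·π₁(A,X) + p·(1-q)·π₁(A,Y) + (1-p)·q·π₁(B,X) + (1-p)·(1-q)·π₁(B,Y)
= 0.5·0.5·4 + 0.5·0.5·1 + 0.5·0.5·1 + 0.5·0.5·6
= 3.0

E[P2] = 5.25 (similar calculation)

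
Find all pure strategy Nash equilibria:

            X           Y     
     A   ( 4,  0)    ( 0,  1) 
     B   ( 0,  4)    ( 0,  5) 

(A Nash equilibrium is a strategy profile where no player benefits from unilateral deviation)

Nash equilibrium: (A, Y), (B, Y)

Work:
Best responses:
  P1 vs X: payoffs [4, 0] → best response A (payoff 4)
  P1 vs Y: payoffs [0, 0] → best response A/B (payoff 0)
  P2 vs A: payoffs [0, 1] → best response Y (payoff 1)
  P2 vs B: payoffs [4, 5] → best response Y (payoff 5)
Mutual best responses: (A,Y), (B,Y) → Nash equilibria.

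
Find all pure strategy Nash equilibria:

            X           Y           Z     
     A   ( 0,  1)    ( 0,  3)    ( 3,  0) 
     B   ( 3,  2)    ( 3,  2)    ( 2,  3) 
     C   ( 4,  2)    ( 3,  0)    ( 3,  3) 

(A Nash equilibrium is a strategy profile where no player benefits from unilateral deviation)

Nash equilibrium: (C, Z)

Work:
Best responses:
  P1 vs X: payoffs [0, 3, 4] → best response C (payoff 4)
  P1 vs Y: payoffs [0, 3, 3] → best response B/C (payoff 3)
  P1 vs Z: payoffs [3, 2, 3] → best response A/C (payoff 3)
  P2 vs A: payoffs [1, 3, 0] → best response Y (payoff 3)
  P2 vs B: payoffs [2, 2, 3] → best response Z (payoff 3)
  P2 vs C: payoffs [2, 0, 3] → best response Z (payoff 3)
Mutual best responses: (C,Z) → Nash equilibria.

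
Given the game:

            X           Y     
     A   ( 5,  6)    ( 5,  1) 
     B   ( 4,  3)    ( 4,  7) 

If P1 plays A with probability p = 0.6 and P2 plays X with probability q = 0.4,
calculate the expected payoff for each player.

E[P1] = 4.6, E[P2] = 3.96

Work:
E[P1] = p·q·π₁(A,X) + p·(1-q)·π₁(A,Y) + (1-p)·q·π₁(B,X) + (1-p)·(1-q)·π₁(B,Y)
= 0.6·0.4·5 + 0.6·0.6·5 + 0.4·0.4·4 + 0.4·0.6·4
= 4.6

E[P2] = 3.96 (similar calculation)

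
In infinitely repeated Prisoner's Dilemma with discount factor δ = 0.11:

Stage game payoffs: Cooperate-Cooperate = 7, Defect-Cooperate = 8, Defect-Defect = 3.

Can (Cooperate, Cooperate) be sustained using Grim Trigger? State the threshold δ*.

δ* = 0.2; since δ = 0.11 < 0.2, cooperation cannot be sustained

Work:
For Grim Trigger:
Cooperate forever: 7/(1-δ)
Defect then punished: 8 + 3·δ/(1-δ)
Need: 7/(1-δ) ≥ 8 + 3·δ/(1-δ)
Solving: δ ≥ (T-R)/(T-P) = (8-7)/(8-3) = 0.2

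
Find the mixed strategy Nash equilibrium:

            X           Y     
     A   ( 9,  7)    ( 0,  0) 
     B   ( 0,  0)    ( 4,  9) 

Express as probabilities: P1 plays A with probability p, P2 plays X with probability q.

p = 0.5625, q = 0.3077

Work:
Find probabilities that make opponent indifferent:
P2 chooses q to make P1 indifferent between A and B
P1 chooses p to make P2 indifferent between X and Y
Mixed NE: P1 plays (A: 0.5625, B: 0.4375), P2 plays (X: 0.3077, Y: 0.6923)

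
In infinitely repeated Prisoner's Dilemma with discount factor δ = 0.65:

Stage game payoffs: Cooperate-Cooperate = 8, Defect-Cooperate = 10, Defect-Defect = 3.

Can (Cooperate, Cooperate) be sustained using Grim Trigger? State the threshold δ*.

δ* = 0.2857; since δ = 0.65 ≥ 0.2857, cooperation can be sustained

Work:
For Grim Trigger:
Cooperate forever: 8/(1-δ)
Defect then punished: 10 + 3·δ/(1-δ)
Need: 8/(1-δ) ≥ 10 + 3·δ/(1-δ)
Solving: δ ≥ (T-R)/(T-P) = (10-8)/(10-3) = 0.2857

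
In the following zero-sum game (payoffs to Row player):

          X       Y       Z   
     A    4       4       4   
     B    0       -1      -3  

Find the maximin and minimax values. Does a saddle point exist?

Maximin = 4, Minimax = 4, Saddle: True

Work:
Row minimums: [4, -3] → maximin = 4
Column maximums: [4, 4, 4] → minimax = 4
Saddle point exists! Game value = 4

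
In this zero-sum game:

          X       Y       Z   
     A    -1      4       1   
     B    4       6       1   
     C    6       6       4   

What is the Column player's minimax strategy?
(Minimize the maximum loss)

Column should play Z, value = 4

Work:
Column player minimizes Row's maximum payoff:
Column X: max payoff to Row = 6
Column Y: max payoff to Row = 6
Column Z: max payoff to Row = 4
Minimum is 4, achieved by column Z.
Minimax strategy: Z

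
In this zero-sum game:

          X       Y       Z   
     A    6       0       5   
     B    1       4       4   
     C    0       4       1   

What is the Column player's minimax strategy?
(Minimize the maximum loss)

Column should play Y, value = 4

Work:
Column player minimizes Row's maximum payoff:
Column X: max payoff to Row = 6
Column Y: max payoff to Row = 4
Column Z: max payoff to Row = 5
Minimum is 4, achieved by column Y.
Minimax strategy: Y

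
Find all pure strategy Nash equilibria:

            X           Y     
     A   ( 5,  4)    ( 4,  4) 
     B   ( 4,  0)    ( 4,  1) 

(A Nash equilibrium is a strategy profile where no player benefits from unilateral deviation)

Nash equilibrium: (A, X), (A, Y), (B, Y)

Work:
Best responses:
  P1 vs X: payoffs [5, 4] → best response A (payoff 5)
  P1 vs Y: payoffs [4, 4] → best response A/B (payoff 4)
  P2 vs A: payoffs [4, 4] → best response X/Y (payoff 4)
  P2 vs B: payoffs [0, 1] → best response Y (payoff 1)
Mutual best responses: (A,X), (A,Y), (B,Y) → Nash equilibria.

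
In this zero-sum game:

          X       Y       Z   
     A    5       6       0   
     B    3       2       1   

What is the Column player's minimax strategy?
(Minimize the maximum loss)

Column should play Z, value = 1

Work:
Column player minimizes Row's maximum payoff:
Column X: max payoff to Row = 5
Column Y: max payoff to Row = 6
Column Z: max payoff to Row = 1
Minimum is 1, achieved by column Z.
Minimax strategy: Z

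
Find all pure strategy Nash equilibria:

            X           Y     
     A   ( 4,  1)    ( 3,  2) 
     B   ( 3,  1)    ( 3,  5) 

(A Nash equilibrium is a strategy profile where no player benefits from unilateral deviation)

Nash equilibrium: (A, Y), (B, Y)

Work:
Best responses:
  P1 vs X: payoffs [4, 3] → best response A (payoff 4)
  P1 vs Y: payoffs [3, 3] → best response A/B (payoff 3)
  P2 vs A: payoffs [1, 2] → best response Y (payoff 2)
  P2 vs B: payoffs [1, 5] → best response Y (payoff 5)
Mutual best responses: (A,Y), (B,Y) → Nash equilibria.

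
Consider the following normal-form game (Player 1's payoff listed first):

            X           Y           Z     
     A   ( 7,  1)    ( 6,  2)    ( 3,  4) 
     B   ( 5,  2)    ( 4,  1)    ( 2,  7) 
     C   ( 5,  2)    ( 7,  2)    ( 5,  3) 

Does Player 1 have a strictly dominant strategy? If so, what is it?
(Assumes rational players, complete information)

No strictly dominant strategy exists for Player 1

Work:
A strategy strictly dominates another if it gives a strictly higher payoff against every opponent action. Compare each pair of P1's strategies column-by-column:
  A vs B: [7 vs 5, 6 vs 4, 3 vs 2] → A strictly dominates B
  A vs C: [7 vs 5, 6 vs 7, 3 vs 5] → A does not strictly dominate C (column Y: 6 ≤ 7)
  B vs A: [5 vs 7, 4 vs 6, 2 vs 3] → B does not strictly dominate A (column X: 5 ≤ 7)
  B vs C: [5 vs 5, 4 vs 7, 2 vs 5] → B does not strictly dominate C (column X: 5 ≤ 5)
  C vs A: [5 vs 7, 7 vs 6, 5 vs 3] → C does not strictly dominate A (column X: 5 ≤ 7)
  C vs B: [5 vs 5, 7 vs 4, 5 vs 2] → C does not strictly dominate B (column X: 5 ≤ 5)
No single strategy strictly dominates all others → no strictly dominant strategy.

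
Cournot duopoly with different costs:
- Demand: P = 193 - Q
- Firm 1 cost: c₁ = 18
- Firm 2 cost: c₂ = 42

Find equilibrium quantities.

q₁* = 66.33, q₂* = 42.33

Work:
Reaction: q₁ = (193 - 18 - q₂)/2
Reaction: q₂ = (193 - 42 - q₁)/2
Solve simultaneously:
q₁* = (193 - 2×18 + 42)/3 = 66.33
q₂* = (193 - 2×42 + 18)/3 = 42.33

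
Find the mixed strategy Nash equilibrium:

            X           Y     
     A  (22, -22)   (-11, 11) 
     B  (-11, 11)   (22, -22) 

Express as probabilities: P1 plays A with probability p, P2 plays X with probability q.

p = 0.5, q = 0.5

Work:
Find probabilities that make opponent indifferent:
P2 chooses q to make P1 indifferent between A and B
P1 chooses p to make P2 indifferent between X and Y
Mixed NE: P1 plays (A: 0.5, B: 0.5), P2 plays (X: 0.5, Y: 0.5)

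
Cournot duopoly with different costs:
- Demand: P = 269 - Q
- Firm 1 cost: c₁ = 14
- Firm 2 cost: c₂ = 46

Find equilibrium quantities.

q₁* = 95.67, q₂* = 63.67

Work:
Reaction: q₁ = (269 - 14 - q₂)/2
Reaction: q₂ = (269 - 46 - q₁)/2
Solve simultaneously:
q₁* = (269 - 2×14 + 46)/3 = 95.67
q₂* = (269 - 2×46 + 14)/3 = 63.67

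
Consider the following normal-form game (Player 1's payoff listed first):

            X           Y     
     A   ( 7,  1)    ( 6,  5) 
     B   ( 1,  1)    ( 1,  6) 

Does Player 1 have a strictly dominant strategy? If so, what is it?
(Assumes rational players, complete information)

Yes, Player 1's strictly dominant strategy is A

Work:
A strategy strictly dominates another if it gives a strictly higher payoff against every opponent action. Compare each pair of P1's strategies column-by-column:
  A vs B: [7 vs 1, 6 vs 1] → A strictly dominates B
  B vs A: [1 vs 7, 1 vs 6] → B does not strictly dominate A (column X: 1 ≤ 7)
A strictly dominates every other strategy → strictly dominant.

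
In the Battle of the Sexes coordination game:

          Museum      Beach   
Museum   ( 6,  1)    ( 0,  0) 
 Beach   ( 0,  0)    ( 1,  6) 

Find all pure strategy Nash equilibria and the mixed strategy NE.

Pure NE: (Museum, Museum) and (Beach, Beach); Mixed NE: p = 0.8571, q = 0.1429

Work:
Check pure NE:
(Museum, Museum): (6, 1) - no unilateral deviation beneficial
(Beach, Beach): (1, 6) - no unilateral deviation beneficial
Mixed NE: P1 plays Museum with p = 0.8571, P2 plays Museum with q = 0.1429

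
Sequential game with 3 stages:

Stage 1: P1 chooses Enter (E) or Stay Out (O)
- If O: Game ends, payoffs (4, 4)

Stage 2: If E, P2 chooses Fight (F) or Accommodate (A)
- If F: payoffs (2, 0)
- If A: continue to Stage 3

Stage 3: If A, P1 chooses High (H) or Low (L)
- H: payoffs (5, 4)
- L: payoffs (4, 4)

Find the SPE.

SPE: (E, A, H); Outcome (5, 4)

Work:
Stage 3: P1 chooses H (5 vs 4)
Stage 2: P2: F->0, A->4 (anticipating H). Choose A
Stage 1: P1: O->4, E->5 (anticipating A, H). Choose E
SPE path: E -> A -> H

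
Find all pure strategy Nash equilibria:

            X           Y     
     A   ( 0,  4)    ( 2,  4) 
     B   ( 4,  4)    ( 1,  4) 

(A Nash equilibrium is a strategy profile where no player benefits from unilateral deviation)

Nash equilibrium: (A, Y), (B, X)

Work:
Best responses:
  P1 vs X: payoffs [0, 4] → best response B (payoff 4)
  P1 vs Y: payoffs [2, 1] → best response A (payoff 2)
  P2 vs A: payoffs [4, 4] → best response X/Y (payoff 4)
  P2 vs B: payoffs [4, 4] → best response X/Y (payoff 4)
Mutual best responses: (A,Y), (B,X) → Nash equilibria.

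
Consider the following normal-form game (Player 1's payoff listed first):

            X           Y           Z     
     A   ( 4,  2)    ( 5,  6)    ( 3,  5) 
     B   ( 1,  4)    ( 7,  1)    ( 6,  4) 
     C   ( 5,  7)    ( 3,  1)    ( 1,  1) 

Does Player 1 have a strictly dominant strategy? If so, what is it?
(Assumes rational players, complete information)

No strictly dominant strategy exists for Player 1

Work:
A strategy strictly dominates another if it gives a strictly higher payoff against every opponent action. Compare each pair of P1's strategies column-by-column:
  A vs B: [4 vs 1, 5 vs 7, 3 vs 6] → A does not strictly dominate B (column Y: 5 ≤ 7)
  A vs C: [4 vs 5, 5 vs 3, 3 vs 1] → A does not strictly dominate C (column X: 4 ≤ 5)
  B vs A: [1 vs 4, 7 vs 5, 6 vs 3] → B does not strictly dominate A (column X: 1 ≤ 4)
  B vs C: [1 vs 5, 7 vs 3, 6 vs 1] → B does not strictly dominate C (column X: 1 ≤ 5)
  C vs A: [5 vs 4, 3 vs 5, 1 vs 3] → C does not strictly dominate A (column Y: 3 ≤ 5)
  C vs B: [5 vs 1, 3 vs 7, 1 vs 6] → C does not strictly dominate B (column Y: 3 ≤ 7)
No single strategy strictly dominates all others → no strictly dominant strategy.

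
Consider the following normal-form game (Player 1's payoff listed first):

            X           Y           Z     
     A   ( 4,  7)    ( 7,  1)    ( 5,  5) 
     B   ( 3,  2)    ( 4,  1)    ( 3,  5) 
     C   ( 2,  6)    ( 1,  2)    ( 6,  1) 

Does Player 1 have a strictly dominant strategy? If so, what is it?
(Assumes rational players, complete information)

No strictly dominant strategy exists for Player 1

Work:
A strategy strictly dominates another if it gives a strictly higher payoff against every opponent action. Compare each pair of P1's strategies column-by-column:
  A vs B: [4 vs 3, 7 vs 4, 5 vs 3] → A strictly dominates B
  A vs C: [4 vs 2, 7 vs 1, 5 vs 6] → A does not strictly dominate C (column Z: 5 ≤ 6)
  B vs A: [3 vs 4, 4 vs 7, 3 vs 5] → B does not strictly dominate A (column X: 3 ≤ 4)
  B vs C: [3 vs 2, 4 vs 1, 3 vs 6] → B does not strictly dominate C (column Z: 3 ≤ 6)
  C vs A: [2 vs 4, 1 vs 7, 6 vs 5] → C does not strictly dominate A (column X: 2 ≤ 4)
  C vs B: [2 vs 3, 1 vs 4, 6 vs 3] → C does not strictly dominate B (column X: 2 ≤ 3)
No single strategy strictly dominates all others → no strictly dominant strategy.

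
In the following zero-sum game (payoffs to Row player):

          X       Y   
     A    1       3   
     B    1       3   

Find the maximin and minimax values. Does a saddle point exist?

Maximin = 1, Minimax = 1, Saddle: True

Work:
Row minimums: [1, 1] → maximin = 1
Column maximums: [1, 3] → minimax = 1
Saddle point exists! Game value = 1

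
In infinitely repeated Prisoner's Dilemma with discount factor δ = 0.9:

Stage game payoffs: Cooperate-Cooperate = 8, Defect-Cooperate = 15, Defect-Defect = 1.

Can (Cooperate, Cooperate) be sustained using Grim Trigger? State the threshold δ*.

δ* = 0.5; since δ = 0.9 ≥ 0.5, cooperation can be sustained

Work:
For Grim Trigger:
Cooperate forever: 8/(1-δ)
Defect then punished: 15 + 1·δ/(1-δ)
Need: 8/(1-δ) ≥ 15 + 1·δ/(1-δ)
Solving: δ ≥ (T-R)/(T-P) = (15-8)/(15-1) = 0.5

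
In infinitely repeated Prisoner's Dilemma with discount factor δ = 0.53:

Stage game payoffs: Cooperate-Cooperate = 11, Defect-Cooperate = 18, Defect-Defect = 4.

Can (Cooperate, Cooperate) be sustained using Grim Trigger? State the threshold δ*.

δ* = 0.5; since δ = 0.53 ≥ 0.5, cooperation can be sustained

Work:
For Grim Trigger:
Cooperate forever: 11/(1-δ)
Defect then punished: 18 + 4·δ/(1-δ)
Need: 11/(1-δ) ≥ 18 + 4·δ/(1-δ)
Solving: δ ≥ (T-R)/(T-P) = (18-11)/(18-4) = 0.5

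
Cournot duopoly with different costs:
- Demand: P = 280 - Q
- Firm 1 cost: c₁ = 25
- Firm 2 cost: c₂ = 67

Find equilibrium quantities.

q₁* = 99.0, q₂* = 57.0

Work:
Reaction: q₁ = (280 - 25 - q₂)/2
Reaction: q₂ = (280 - 67 - q₁)/2
Solve simultaneously:
q₁* = (280 - 2×25 + 67)/3 = 99.0
q₂* = (280 - 2×67 + 25)/3 = 57.0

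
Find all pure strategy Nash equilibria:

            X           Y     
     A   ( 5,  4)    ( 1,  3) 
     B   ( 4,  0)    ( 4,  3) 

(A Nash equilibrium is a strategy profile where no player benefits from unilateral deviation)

Nash equilibrium: (A, X), (B, Y)

Work:
Best responses:
  P1 vs X: payoffs [5, 4] → best response A (payoff 5)
  P1 vs Y: payoffs [1, 4] → best response B (payoff 4)
  P2 vs A: payoffs [4, 3] → best response X (payoff 4)
  P2 vs B: payoffs [0, 3] → best response Y (payoff 3)
Mutual best responses: (A,X), (B,Y) → Nash equilibria.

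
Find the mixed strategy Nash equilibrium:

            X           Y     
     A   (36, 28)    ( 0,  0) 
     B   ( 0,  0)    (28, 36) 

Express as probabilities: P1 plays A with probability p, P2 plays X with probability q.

p = 0.5625, q = 0.4375

Work:
Find probabilities that make opponent indifferent:
P2 chooses q to make P1 indifferent between A and B
P1 chooses p to make P2 indifferent between X and Y
Mixed NE: P1 plays (A: 0.5625, B: 0.4375), P2 plays (X: 0.4375, Y: 0.5625)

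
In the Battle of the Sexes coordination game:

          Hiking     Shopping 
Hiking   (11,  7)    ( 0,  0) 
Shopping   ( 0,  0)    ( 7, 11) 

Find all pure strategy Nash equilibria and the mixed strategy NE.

Pure NE: (Hiking, Hiking) and (Shopping, Shopping); Mixed NE: p = 0.6111, q = 0.3889

Work:
Check pure NE:
(Hiking, Hiking): (11, 7) - no unilateral deviation beneficial
(Shopping, Shopping): (7, 11) - no unilateral deviation beneficial
Mixed NE: P1 plays Hiking with p = 0.6111, P2 plays Hiking with q = 0.3889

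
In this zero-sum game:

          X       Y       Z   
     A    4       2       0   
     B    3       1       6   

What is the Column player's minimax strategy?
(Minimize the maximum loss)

Column should play Y, value = 2

Work:
Column player minimizes Row's maximum payoff:
Column X: max payoff to Row = 4
Column Y: max payoff to Row = 2
Column Z: max payoff to Row = 6
Minimum is 2, achieved by column Y.
Minimax strategy: Y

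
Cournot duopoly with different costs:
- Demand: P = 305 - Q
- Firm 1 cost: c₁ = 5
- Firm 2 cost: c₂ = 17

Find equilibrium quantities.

q₁* = 104.0, q₂* = 92.0

Work:
Reaction: q₁ = (305 - 5 - q₂)/2
Reaction: q₂ = (305 - 17 - q₁)/2
Solve simultaneously:
q₁* = (305 - 2×5 + 17)/3 = 104.0
q₂* = (305 - 2×17 + 5)/3 = 92.0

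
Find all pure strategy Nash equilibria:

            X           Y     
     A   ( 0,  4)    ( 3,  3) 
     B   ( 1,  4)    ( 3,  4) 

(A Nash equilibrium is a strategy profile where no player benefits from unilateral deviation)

Nash equilibrium: (B, X), (B, Y)

Work:
Best responses:
  P1 vs X: payoffs [0, 1] → best response B (payoff 1)
  P1 vs Y: payoffs [3, 3] → best response A/B (payoff 3)
  P2 vs A: payoffs [4, 3] → best response X (payoff 4)
  P2 vs B: payoffs [4, 4] → best response X/Y (payoff 4)
Mutual best responses: (B,X), (B,Y) → Nash equilibria.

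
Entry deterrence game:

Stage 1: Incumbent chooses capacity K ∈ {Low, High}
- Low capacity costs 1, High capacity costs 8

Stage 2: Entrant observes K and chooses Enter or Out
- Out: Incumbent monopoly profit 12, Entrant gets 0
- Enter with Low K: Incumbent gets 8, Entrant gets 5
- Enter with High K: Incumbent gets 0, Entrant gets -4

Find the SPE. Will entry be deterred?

SPE: (Low, Enter|Low, Out|High); Entry not deterred. Incumbent net profit = 7, Entrant gets 5

Work:
After Low K: Entrant enters (5 > 0)
After High K: Entrant stays out (-4 < 0)
Incumbent: Low → 8−1=7, High → 12−8=4
Incumbent chooses Low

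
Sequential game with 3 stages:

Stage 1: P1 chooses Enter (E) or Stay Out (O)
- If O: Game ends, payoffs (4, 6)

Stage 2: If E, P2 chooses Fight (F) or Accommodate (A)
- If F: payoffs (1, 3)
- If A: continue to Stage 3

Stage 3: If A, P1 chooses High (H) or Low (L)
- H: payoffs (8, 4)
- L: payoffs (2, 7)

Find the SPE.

SPE: (E, A, H); Outcome (8, 4)

Work:
Stage 3: P1 chooses H (8 vs 2)
Stage 2: P2: F->3, A->4 (anticipating H). Choose A
Stage 1: P1: O->4, E->8 (anticipating A, H). Choose E
SPE path: E -> A -> H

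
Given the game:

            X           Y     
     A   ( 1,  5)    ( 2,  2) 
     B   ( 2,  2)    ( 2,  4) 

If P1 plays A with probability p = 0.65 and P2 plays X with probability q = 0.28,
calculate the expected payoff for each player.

E[P1] = 1.818, E[P2] = 3.05

Work:
E[P1] = p·q·π₁(A,X) + p·(1-q)·π₁(A,Y) + (1-p)·q·π₁(B,X) + (1-p)·(1-q)·π₁(B,Y)
= 0.65·0.28·1 + 0.65·0.72·2 + 0.35·0.28·2 + 0.35·0.72·2
= 1.818

E[P2] = 3.05 (similar calculation)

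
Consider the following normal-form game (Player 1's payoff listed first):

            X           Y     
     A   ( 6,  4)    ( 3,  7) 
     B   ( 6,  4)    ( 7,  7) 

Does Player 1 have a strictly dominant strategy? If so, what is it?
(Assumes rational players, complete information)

No strictly dominant strategy exists for Player 1

Work:
A strategy strictly dominates another if it gives a strictly higher payoff against every opponent action. Compare each pair of P1's strategies column-by-column:
  A vs B: [6 vs 6, 3 vs 7] → A does not strictly dominate B (column X: 6 ≤ 6)
  B vs A: [6 vs 6, 7 vs 3] → B does not strictly dominate A (column X: 6 ≤ 6)
No single strategy strictly dominates all others → no strictly dominant strategy.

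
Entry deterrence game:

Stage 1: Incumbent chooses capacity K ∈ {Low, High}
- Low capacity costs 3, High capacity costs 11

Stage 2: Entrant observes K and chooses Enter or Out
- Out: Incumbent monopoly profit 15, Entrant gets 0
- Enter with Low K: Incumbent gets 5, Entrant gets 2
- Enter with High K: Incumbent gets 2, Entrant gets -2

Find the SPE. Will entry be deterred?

SPE: (High, Enter|Low, Out|High); Entry deterred. Incumbent net profit = 4

Work:
After Low K: Entrant enters (2 > 0)
After High K: Entrant stays out (-2 < 0)
Incumbent: Low → 5−3=2, High → 15−11=4
Incumbent chooses High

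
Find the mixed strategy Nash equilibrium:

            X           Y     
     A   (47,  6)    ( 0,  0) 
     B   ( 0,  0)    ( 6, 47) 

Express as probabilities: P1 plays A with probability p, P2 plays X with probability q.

p = 0.8868, q = 0.1132

Work:
Find probabilities that make opponent indifferent:
P2 chooses q to make P1 indifferent between A and B
P1 chooses p to make P2 indifferent between X and Y
Mixed NE: P1 plays (A: 0.8868, B: 0.1132), P2 plays (X: 0.1132, Y: 0.8868)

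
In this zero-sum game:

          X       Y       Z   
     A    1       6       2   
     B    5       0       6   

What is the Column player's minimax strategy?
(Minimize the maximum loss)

Column should play X, value = 5

Work:
Column player minimizes Row's maximum payoff:
Column X: max payoff to Row = 5
Column Y: max payoff to Row = 6
Column Z: max payoff to Row = 6
Minimum is 5, achieved by column X.
Minimax strategy: X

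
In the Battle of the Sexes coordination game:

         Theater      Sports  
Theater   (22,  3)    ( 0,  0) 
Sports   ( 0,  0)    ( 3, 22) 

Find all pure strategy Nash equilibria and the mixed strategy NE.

Pure NE: (Theater, Theater) and (Sports, Sports); Mixed NE: p = 0.88, q = 0.12

Work:
Check pure NE:
(Theater, Theater): (22, 3) - no unilateral deviation beneficial
(Sports, Sports): (3, 22) - no unilateral deviation beneficial
Mixed NE: P1 plays Theater with p = 0.88, P2 plays Theater with q = 0.12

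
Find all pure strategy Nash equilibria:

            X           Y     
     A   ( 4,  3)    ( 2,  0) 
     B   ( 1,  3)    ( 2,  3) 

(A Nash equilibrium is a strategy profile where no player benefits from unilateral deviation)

Nash equilibrium: (A, X), (B, Y)

Work:
Best responses:
  P1 vs X: payoffs [4, 1] → best response A (payoff 4)
  P1 vs Y: payoffs [2, 2] → best response A/B (payoff 2)
  P2 vs A: payoffs [3, 0] → best response X (payoff 3)
  P2 vs B: payoffs [3, 3] → best response X/Y (payoff 3)
Mutual best responses: (A,X), (B,Y) → Nash equilibria.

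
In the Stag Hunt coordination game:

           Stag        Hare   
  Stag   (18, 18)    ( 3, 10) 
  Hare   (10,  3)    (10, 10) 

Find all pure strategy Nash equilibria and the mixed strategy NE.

Pure NE: (Stag, Stag) and (Hare, Hare); Mixed NE: p = 0.4667, q = 0.4667

Work:
Check pure NE:
(Stag, Stag): (18, 18) - no unilateral deviation beneficial
(Hare, Hare): (10, 10) - no unilateral deviation beneficial
Mixed NE: P1 plays Stag with p = 0.4667, P2 plays Stag with q = 0.4667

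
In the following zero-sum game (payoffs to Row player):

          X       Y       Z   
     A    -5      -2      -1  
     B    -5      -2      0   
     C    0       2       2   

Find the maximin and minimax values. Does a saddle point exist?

Maximin = 0, Minimax = 0, Saddle: True

Work:
Row minimums: [-5, -5, 0] → maximin = 0
Column maximums: [0, 2, 2] → minimax = 0
Saddle point exists! Game value = 0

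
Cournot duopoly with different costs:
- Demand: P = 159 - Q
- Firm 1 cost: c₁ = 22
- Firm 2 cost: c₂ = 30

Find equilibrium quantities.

q₁* = 48.33, q₂* = 40.33

Work:
Reaction: q₁ = (159 - 22 - q₂)/2
Reaction: q₂ = (159 - 30 - q₁)/2
Solve simultaneously:
q₁* = (159 - 2×22 + 30)/3 = 48.33
q₂* = (159 - 2×30 + 22)/3 = 40.33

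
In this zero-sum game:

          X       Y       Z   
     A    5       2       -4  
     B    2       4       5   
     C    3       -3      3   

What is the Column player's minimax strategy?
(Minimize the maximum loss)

Column should play Y, value = 4

Work:
Column player minimizes Row's maximum payoff:
Column X: max payoff to Row = 5
Column Y: max payoff to Row = 4
Column Z: max payoff to Row = 5
Minimum is 4, achieved by column Y.
Minimax strategy: Y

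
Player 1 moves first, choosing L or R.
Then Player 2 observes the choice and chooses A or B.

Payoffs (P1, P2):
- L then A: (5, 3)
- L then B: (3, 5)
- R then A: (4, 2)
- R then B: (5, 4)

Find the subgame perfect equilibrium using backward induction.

P1 plays R, P2 plays B after L and B after R; Payoff (5, 4)

Work:
Backward induction:
After L: P2 chooses B → P1 gets 3
After R: P2 chooses B → P1 gets 5
P1 chooses R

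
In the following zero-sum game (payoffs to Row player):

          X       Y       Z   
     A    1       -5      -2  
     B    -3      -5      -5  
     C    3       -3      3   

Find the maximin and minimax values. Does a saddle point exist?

Maximin = -3, Minimax = -3, Saddle: True

Work:
Row minimums: [-5, -5, -3] → maximin = -3
Column maximums: [3, -3, 3] → minimax = -3
Saddle point exists! Game value = -3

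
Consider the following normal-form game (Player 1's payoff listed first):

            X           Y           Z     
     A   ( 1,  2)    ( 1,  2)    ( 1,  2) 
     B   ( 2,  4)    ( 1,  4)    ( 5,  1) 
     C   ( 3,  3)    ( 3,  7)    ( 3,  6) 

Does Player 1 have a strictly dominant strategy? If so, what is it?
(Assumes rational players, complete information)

No strictly dominant strategy exists for Player 1

Work:
A strategy strictly dominates another if it gives a strictly higher payoff against every opponent action. Compare each pair of P1's strategies column-by-column:
  A vs B: [1 vs 2, 1 vs 1, 1 vs 5] → A does not strictly dominate B (column X: 1 ≤ 2)
  A vs C: [1 vs 3, 1 vs 3, 1 vs 3] → A does not strictly dominate C (column X: 1 ≤ 3)
  B vs A: [2 vs 1, 1 vs 1, 5 vs 1] → B does not strictly dominate A (column Y: 1 ≤ 1)
  B vs C: [2 vs 3, 1 vs 3, 5 vs 3] → B does not strictly dominate C (column X: 2 ≤ 3)
  C vs A: [3 vs 1, 3 vs 1, 3 vs 1] → C strictly dominates A
  C vs B: [3 vs 2, 3 vs 1, 3 vs 5] → C does not strictly dominate B (column Z: 3 ≤ 5)
No single strategy strictly dominates all others → no strictly dominant strategy.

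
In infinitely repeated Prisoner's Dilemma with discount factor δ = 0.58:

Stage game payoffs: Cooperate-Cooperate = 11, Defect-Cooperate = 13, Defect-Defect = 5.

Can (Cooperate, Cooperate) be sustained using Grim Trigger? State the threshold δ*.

δ* = 0.25; since δ = 0.58 ≥ 0.25, cooperation can be sustained

Work:
For Grim Trigger:
Cooperate forever: 11/(1-δ)
Defect then punished: 13 + 5·δ/(1-δ)
Need: 11/(1-δ) ≥ 13 + 5·δ/(1-δ)
Solving: δ ≥ (T-R)/(T-P) = (13-11)/(13-5) = 0.25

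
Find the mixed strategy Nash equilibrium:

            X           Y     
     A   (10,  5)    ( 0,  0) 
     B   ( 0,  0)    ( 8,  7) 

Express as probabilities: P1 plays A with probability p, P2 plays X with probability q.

p = 0.5833, q = 0.4444

Work:
Find probabilities that make opponent indifferent:
P2 chooses q to make P1 indifferent between A and B
P1 chooses p to make P2 indifferent between X and Y
Mixed NE: P1 plays (A: 0.5833, B: 0.4167), P2 plays (X: 0.4444, Y: 0.5556)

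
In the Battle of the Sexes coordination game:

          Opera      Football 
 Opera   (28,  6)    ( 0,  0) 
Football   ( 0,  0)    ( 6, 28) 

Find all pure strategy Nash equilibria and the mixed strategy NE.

Pure NE: (Opera, Opera) and (Football, Football); Mixed NE: p = 0.8235, q = 0.1765

Work:
Check pure NE:
(Opera, Opera): (28, 6) - no unilateral deviation beneficial
(Football, Football): (6, 28) - no unilateral deviation beneficial
Mixed NE: P1 plays Opera with p = 0.8235, P2 plays Opera with q = 0.1765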